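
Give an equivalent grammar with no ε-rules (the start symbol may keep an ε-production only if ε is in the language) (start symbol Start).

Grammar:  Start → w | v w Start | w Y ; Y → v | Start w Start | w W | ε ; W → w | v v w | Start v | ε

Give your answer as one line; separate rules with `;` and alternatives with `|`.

The nullable symbols are {W, Y}.
ε ∉ L(G), so no ε-production is kept.
Add the nullable-subset variants: Y → w W gives w W | w.

Start → w | v w Start | w Y; Y → v | Start w Start | w W | w; W → w | v v w | Start v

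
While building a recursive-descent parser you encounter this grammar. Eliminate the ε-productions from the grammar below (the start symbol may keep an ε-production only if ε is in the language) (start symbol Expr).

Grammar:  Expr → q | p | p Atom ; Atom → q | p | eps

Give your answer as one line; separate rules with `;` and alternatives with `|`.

The nullable symbols are {Atom}.
ε ∉ L(G), so no ε-production is kept.

Expr → q | p | p Atom; Atom → q | p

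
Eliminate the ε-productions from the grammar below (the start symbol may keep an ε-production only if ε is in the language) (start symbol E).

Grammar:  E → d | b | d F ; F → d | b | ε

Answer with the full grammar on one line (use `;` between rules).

E → d | b | d F; F → d | b

The nullable symbols are {F}.
ε ∉ L(G), so no ε-production is kept.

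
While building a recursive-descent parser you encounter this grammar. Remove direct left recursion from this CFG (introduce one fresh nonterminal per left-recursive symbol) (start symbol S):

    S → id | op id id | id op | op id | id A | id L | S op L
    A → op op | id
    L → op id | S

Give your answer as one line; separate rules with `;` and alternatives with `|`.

Directly left-recursive nonterminal: S.
For S: α = {op L}, β = {id, op id id, id op, op id, id A, id L}. Rewrite as S → β S' and S' → α S' | ε.

S → id S' | op id id S' | id op S' | op id S' | id A S' | id L S'; A → op op | id; L → op id | S; S' → op L S' | ε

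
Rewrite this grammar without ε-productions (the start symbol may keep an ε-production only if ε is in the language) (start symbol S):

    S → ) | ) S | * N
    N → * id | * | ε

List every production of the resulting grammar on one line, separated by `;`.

S → ) | ) S | * N | *; N → * id | *

The nullable symbols are {N}.
ε ∉ L(G), so no ε-production is kept.
Expand every rule over subsets of its nullable positions: S → * N gives * N | *.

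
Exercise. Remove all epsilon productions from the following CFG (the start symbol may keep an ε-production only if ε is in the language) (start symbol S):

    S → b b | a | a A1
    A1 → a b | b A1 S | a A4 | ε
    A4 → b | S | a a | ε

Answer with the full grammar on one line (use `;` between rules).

Nullable nonterminals: {A1, A4}.
ε ∉ L(G), so no ε-production is kept.
Add the nullable-subset variants: A1 → b A1 S gives b A1 S | b S. A1 → a A4 gives a A4 | a.

S → b b | a | a A1; A1 → a b | b A1 S | b S | a A4 | a; A4 → b | S | a a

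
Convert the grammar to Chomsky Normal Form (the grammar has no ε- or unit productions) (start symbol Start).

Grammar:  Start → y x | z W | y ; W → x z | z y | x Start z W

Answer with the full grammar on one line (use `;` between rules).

Introduce a nonterminal for each terminal appearing in a rule of length ≥ 2: X1 → y, X2 → x, X3 → z.
Binarize each right-hand side of length ≥ 3 by chaining fresh nonterminals (Y1, Y2, …): affected rules were W → X2 Start X3 W.

Start → X1 X2 | X3 W | y; W → X2 X3 | X3 X1 | X2 Y1; X1 → y; X2 → x; X3 → z; Y1 → Start Y2; Y2 → X3 W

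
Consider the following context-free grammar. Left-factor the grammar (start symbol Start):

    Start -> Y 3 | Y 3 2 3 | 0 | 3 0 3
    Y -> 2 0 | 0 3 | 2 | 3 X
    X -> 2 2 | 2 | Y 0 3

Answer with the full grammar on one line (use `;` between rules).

Start -> 0 | 3 0 3 | Y 3 Start1; Y -> 0 3 | 3 X | 2 Y1; X -> Y 0 3 | 2 X1; Start1 -> ε | 2 3; Y1 -> 0 | ε; X1 -> 2 | ε

Start has alternatives sharing prefix 'Y 3': factor to Start → Y 3 Start1 with Start1 → ε | 2 3.
Y has alternatives sharing prefix '2': factor to Y → 2 Y1 with Y1 → 0 | ε.
X has alternatives sharing prefix '2': factor to X → 2 X1 with X1 → 2 | ε.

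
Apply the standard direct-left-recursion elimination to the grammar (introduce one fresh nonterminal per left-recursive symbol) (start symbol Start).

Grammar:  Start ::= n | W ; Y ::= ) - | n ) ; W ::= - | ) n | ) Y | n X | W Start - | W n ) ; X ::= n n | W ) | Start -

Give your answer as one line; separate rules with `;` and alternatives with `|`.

Start ::= n | W; Y ::= ) - | n ); W ::= - W1 | ) n W1 | ) Y W1 | n X W1; X ::= n n | W ) | Start -; W1 ::= Start - W1 | n ) W1 | ε

W is directly left-recursive.
For W: α = {Start -, n )}, β = {-, ) n, ) Y, n X}. Rewrite as W → β W1 and W1 → α W1 | ε.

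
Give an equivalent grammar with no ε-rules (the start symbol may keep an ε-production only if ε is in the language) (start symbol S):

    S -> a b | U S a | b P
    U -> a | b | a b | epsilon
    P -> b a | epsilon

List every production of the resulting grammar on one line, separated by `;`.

S -> a b | U S a | S a | b P | b; U -> a | b | a b; P -> b a

The nullable symbols are {P, U}.
ε ∉ L(G), so no ε-production is kept.
Expand every rule over subsets of its nullable positions: S → U S a gives U S a | S a. S → b P gives b P | b.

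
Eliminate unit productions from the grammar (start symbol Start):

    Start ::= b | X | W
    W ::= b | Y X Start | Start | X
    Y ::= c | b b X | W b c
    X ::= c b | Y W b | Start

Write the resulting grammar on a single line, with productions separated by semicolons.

Unit pairs: Start ⇒* {W, X}; W ⇒* {Start, X}; X ⇒* {Start, W}.
Replace each nonterminal's rules with the union of the non-unit rules of every nonterminal it unit-derives.

Start ::= b | c b | Y W b | Y X Start; W ::= b | c b | Y W b | Y X Start; Y ::= c | b b X | W b c; X ::= b | c b | Y W b | Y X Start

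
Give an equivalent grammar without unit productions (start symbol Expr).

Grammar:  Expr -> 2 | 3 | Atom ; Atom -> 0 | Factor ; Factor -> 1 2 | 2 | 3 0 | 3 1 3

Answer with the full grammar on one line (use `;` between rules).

Expr -> 0 | 1 2 | 2 | 3 0 | 3 1 3 | 3; Atom -> 0 | 1 2 | 2 | 3 0 | 3 1 3; Factor -> 1 2 | 2 | 3 0 | 3 1 3

Unit pairs: Atom ⇒* {Factor}; Expr ⇒* {Atom, Factor}.
For every A with A ⇒* B via unit rules, add B's non-unit alternatives to A; then delete every rule of the form X → Y.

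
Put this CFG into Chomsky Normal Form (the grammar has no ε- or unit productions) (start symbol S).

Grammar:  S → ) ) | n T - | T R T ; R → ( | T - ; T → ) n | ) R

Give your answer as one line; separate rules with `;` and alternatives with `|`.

Introduce a nonterminal for each terminal appearing in a rule of length ≥ 2: X1 → ), X2 → n, X3 → -.
Binarize each right-hand side of length ≥ 3 by chaining fresh nonterminals (Y1, Y2, …): affected rules were S → X2 T X3; S → T R T.

S → X1 X1 | X2 Y1 | T Y2; R → ( | T X3; T → X1 X2 | X1 R; X1 → ); X2 → n; X3 → -; Y1 → T X3; Y2 → R T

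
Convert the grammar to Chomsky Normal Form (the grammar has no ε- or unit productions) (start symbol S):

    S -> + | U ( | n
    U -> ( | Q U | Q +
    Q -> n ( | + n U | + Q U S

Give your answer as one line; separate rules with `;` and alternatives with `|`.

Introduce a nonterminal for each terminal appearing in a rule of length ≥ 2: X1 → (, X2 → +, X3 → n.
Binarize each right-hand side of length ≥ 3 by chaining fresh nonterminals (Y1, Y2, …): affected rules were Q → X2 X3 U; Q → X2 Q U S.

S -> + | U X1 | n; U -> ( | Q U | Q X2; Q -> X3 X1 | X2 Y1 | X2 Y2; X1 -> (; X2 -> +; X3 -> n; Y1 -> X3 U; Y2 -> Q Y3; Y3 -> U S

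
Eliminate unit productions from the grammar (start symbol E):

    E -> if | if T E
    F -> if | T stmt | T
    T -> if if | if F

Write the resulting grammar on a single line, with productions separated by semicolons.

E -> if | if T E; F -> if | T stmt | if if | if F; T -> if if | if F

Unit pairs: F ⇒* {T}.
Replace each nonterminal's rules with the union of the non-unit rules of every nonterminal it unit-derives.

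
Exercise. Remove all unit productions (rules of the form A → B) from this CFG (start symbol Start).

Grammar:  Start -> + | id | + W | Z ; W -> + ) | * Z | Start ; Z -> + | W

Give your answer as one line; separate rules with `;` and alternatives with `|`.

Unit pairs: Start ⇒* {W, Z}; W ⇒* {Start, Z}; Z ⇒* {Start, W}.
For each unit pair (A, B), copy every non-unit production of B to A, then drop all unit productions.

Start -> + | id | + W | + ) | * Z; W -> + | id | + W | + ) | * Z; Z -> + | id | + W | + ) | * Z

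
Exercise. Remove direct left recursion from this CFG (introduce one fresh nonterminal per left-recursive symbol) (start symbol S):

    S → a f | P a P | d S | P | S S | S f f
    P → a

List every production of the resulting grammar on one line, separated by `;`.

Left recursion appears on S.
For S: α = {S, f f}, β = {a f, P a P, d S, P}. Rewrite as S → β S' and S' → α S' | ε.

S → a f S' | P a P S' | d S S' | P S'; P → a; S' → S S' | f f S' | ε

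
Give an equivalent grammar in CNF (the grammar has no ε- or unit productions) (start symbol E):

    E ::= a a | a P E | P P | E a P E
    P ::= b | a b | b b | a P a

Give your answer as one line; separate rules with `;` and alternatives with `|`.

Introduce a nonterminal for each terminal appearing in a rule of length ≥ 2: X1 → a, X2 → b.
Binarize each right-hand side of length ≥ 3 by chaining fresh nonterminals (Y1, Y2, …): affected rules were E → X1 P E; E → E X1 P E; P → X1 P X1.

E ::= X1 X1 | X1 Y1 | P P | E Y2; P ::= b | X1 X2 | X2 X2 | X1 Y4; X1 ::= a; X2 ::= b; Y1 ::= P E; Y2 ::= X1 Y3; Y3 ::= P E; Y4 ::= P X1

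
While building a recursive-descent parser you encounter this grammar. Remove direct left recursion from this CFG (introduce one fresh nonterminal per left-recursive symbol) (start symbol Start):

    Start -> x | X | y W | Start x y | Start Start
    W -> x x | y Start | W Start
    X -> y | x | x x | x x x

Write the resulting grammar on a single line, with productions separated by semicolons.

Directly left-recursive nonterminals: Start, W.
For Start: α = {x y, Start}, β = {x, X, y W}. Rewrite as Start → β Start1 and Start1 → α Start1 | ε.
For W: α = {Start}, β = {x x, y Start}. Rewrite as W → β W1 and W1 → α W1 | ε.

Start -> x Start1 | X Start1 | y W Start1; W -> x x W1 | y Start W1; X -> y | x | x x | x x x; Start1 -> x y Start1 | Start Start1 | ε; W1 -> Start W1 | ε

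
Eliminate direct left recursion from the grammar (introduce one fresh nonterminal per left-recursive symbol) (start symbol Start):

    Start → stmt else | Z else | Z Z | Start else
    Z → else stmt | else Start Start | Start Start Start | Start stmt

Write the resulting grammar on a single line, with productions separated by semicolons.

Start → stmt else Start1 | Z else Start1 | Z Z Start1; Z → else stmt | else Start Start | Start Start Start | Start stmt; Start1 → else Start1 | ε

Start is directly left-recursive.
For Start: α = {else}, β = {stmt else, Z else, Z Z}. Rewrite as Start → β Start1 and Start1 → α Start1 | ε.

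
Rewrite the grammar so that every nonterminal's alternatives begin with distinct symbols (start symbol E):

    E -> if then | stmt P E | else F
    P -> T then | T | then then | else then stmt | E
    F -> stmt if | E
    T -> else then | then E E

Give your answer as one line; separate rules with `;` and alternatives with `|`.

P has alternatives sharing prefix 'T': factor to P → T P' with P' → then | ε.

E -> if then | stmt P E | else F; P -> then then | else then stmt | E | T P'; F -> stmt if | E; T -> else then | then E E; P' -> then | epsilon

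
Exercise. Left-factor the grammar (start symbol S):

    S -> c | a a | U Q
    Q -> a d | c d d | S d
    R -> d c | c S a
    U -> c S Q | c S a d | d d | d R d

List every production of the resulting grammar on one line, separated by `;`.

U has alternatives sharing prefix 'c S': factor to U → c S U' with U' → Q | a d.
U has alternatives sharing prefix 'd': factor to U → d U'' with U'' → d | R d.

S -> c | a a | U Q; Q -> a d | c d d | S d; R -> d c | c S a; U -> c S U' | d U''; U' -> Q | a d; U'' -> d | R d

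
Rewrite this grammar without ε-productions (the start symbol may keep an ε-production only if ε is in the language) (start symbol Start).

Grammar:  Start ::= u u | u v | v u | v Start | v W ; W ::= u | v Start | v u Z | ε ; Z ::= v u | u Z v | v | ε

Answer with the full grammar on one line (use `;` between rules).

Start ::= u u | u v | v u | v Start | v W | v; W ::= u | v Start | v u Z | v u; Z ::= v u | u Z v | u v | v

Nullable nonterminals: {W, Z}.
ε ∉ L(G), so no ε-production is kept.
Expand every rule over subsets of its nullable positions: Start → v W gives v W | v. W → v u Z gives v u Z | v u. Z → u Z v gives u Z v | u v.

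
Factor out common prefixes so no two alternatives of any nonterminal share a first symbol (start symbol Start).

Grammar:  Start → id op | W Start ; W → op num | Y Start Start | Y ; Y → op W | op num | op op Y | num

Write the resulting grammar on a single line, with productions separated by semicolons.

Start → id op | W Start; W → op num | Y W1; Y → num | op Y1; W1 → Start Start | ε; Y1 → W | num | op Y

W has alternatives sharing prefix 'Y': factor to W → Y W1 with W1 → Start Start | ε.
Y has alternatives sharing prefix 'op': factor to Y → op Y1 with Y1 → W | num | op Y.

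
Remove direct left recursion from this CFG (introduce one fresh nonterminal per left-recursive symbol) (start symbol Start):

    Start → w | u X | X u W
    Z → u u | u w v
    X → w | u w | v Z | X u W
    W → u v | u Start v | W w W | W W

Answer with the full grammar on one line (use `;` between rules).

Start → w | u X | X u W; Z → u u | u w v; X → w X1 | u w X1 | v Z X1; W → u v W1 | u Start v W1; X1 → u W X1 | ε; W1 → w W W1 | W W1 | ε

X, W are directly left-recursive.
For X: α = {u W}, β = {w, u w, v Z}. Rewrite as X → β X1 and X1 → α X1 | ε.
For W: α = {w W, W}, β = {u v, u Start v}. Rewrite as W → β W1 and W1 → α W1 | ε.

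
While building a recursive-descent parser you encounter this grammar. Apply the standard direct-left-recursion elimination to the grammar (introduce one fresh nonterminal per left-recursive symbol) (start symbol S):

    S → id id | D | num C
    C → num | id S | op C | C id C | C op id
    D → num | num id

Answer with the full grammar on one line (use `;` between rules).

Left recursion appears on C.
For C: α = {id C, op id}, β = {num, id S, op C}. Rewrite as C → β C' and C' → α C' | ε.

S → id id | D | num C; C → num C' | id S C' | op C C'; D → num | num id; C' → id C C' | op id C' | eps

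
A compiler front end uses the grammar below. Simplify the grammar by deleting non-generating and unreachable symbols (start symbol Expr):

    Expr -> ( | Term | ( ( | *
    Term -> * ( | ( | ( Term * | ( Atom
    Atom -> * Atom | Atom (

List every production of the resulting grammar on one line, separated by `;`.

Generating nonterminals: {Expr, Term}.
Reachable from Expr after that: {Expr, Term}.
Removed useless symbols: {Atom} and every production mentioning them.

Expr -> ( | Term | ( ( | *; Term -> * ( | ( | ( Term *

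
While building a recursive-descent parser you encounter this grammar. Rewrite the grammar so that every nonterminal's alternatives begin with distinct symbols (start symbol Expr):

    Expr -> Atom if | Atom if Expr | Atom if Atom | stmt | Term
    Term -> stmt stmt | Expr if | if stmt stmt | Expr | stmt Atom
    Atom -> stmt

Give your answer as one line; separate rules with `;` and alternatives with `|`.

Expr -> stmt | Term | Atom if Expr1; Term -> if stmt stmt | stmt Term1 | Expr Term2; Atom -> stmt; Expr1 -> ε | Expr | Atom; Term1 -> stmt | Atom; Term2 -> if | ε

Expr has alternatives sharing prefix 'Atom if': factor to Expr → Atom if Expr1 with Expr1 → ε | Expr | Atom.
Term has alternatives sharing prefix 'stmt': factor to Term → stmt Term1 with Term1 → stmt | Atom.
Term has alternatives sharing prefix 'Expr': factor to Term → Expr Term2 with Term2 → if | ε.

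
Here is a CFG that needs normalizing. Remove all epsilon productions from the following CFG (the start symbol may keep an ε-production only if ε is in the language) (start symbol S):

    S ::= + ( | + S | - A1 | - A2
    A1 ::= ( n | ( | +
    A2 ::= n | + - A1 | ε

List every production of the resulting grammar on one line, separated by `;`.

S ::= + ( | + S | - A1 | - A2 | -; A1 ::= ( n | ( | +; A2 ::= n | + - A1

Nullable nonterminals: {A2}.
ε ∉ L(G), so no ε-production is kept.
Expand every rule over subsets of its nullable positions: S → - A2 gives - A2 | -.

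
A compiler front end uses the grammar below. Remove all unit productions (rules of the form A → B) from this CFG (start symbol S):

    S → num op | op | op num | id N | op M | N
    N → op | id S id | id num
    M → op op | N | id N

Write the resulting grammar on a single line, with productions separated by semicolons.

S → num op | op | op num | id N | op M | id S id | id num; N → op | id S id | id num; M → op | id S id | id num | op op | id N

Unit pairs: M ⇒* {N}; S ⇒* {N}.
For each unit pair (A, B), copy every non-unit production of B to A, then drop all unit productions.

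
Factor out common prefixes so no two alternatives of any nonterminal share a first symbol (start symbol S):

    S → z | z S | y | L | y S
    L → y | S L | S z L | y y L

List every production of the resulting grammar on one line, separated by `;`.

S → L | z S' | y S''; L → y L' | S L''; S' → ε | S; S'' → ε | S; L' → ε | y L; L'' → L | z L

S has alternatives sharing prefix 'z': factor to S → z S' with S' → ε | S.
S has alternatives sharing prefix 'y': factor to S → y S'' with S'' → ε | S.
L has alternatives sharing prefix 'y': factor to L → y L' with L' → ε | y L.
L has alternatives sharing prefix 'S': factor to L → S L'' with L'' → L | z L.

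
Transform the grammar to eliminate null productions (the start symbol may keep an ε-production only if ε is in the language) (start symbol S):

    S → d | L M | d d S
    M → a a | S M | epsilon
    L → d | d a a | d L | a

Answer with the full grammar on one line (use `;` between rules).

S → d | L M | L | d d S; M → a a | S M | S; L → d | d a a | d L | a

Nullable nonterminals: {M}.
ε ∉ L(G), so no ε-production is kept.
Add the nullable-subset variants: S → L M gives L M | L. M → S M gives S M | S.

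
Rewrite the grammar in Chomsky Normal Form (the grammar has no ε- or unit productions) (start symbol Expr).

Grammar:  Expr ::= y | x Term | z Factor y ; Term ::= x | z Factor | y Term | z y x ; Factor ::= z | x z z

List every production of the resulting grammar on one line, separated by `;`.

Expr ::= y | X1 Term | X2 Y1; Term ::= x | X2 Factor | X3 Term | X2 Y2; Factor ::= z | X1 Y3; X1 ::= x; X2 ::= z; X3 ::= y; Y1 ::= Factor X3; Y2 ::= X3 X1; Y3 ::= X2 X2

Introduce a nonterminal for each terminal appearing in a rule of length ≥ 2: X1 → x, X2 → z, X3 → y.
Binarize each right-hand side of length ≥ 3 by chaining fresh nonterminals (Y1, Y2, …): affected rules were Expr → X2 Factor X3; Term → X2 X3 X1; Factor → X1 X2 X2.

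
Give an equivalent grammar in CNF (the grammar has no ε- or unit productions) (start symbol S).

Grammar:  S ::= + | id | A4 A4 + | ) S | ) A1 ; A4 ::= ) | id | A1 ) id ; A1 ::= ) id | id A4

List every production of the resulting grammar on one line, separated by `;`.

S ::= + | id | A4 Y1 | X2 S | X2 A1; A4 ::= ) | id | A1 Y2; A1 ::= X2 X3 | X3 A4; X1 ::= +; X2 ::= ); X3 ::= id; Y1 ::= A4 X1; Y2 ::= X2 X3

Introduce a nonterminal for each terminal appearing in a rule of length ≥ 2: X1 → +, X2 → ), X3 → id.
Binarize each right-hand side of length ≥ 3 by chaining fresh nonterminals (Y1, Y2, …): affected rules were S → A4 A4 X1; A4 → A1 X2 X3.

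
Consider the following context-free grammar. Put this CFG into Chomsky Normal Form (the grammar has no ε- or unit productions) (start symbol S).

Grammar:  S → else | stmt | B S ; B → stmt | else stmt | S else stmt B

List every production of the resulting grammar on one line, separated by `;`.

S → else | stmt | B S; B → stmt | X1 X2 | S Y1; X1 → else; X2 → stmt; Y1 → X1 Y2; Y2 → X2 B

Introduce a nonterminal for each terminal appearing in a rule of length ≥ 2: X1 → else, X2 → stmt.
Binarize each right-hand side of length ≥ 3 by chaining fresh nonterminals (Y1, Y2, …): affected rules were B → S X1 X2 B.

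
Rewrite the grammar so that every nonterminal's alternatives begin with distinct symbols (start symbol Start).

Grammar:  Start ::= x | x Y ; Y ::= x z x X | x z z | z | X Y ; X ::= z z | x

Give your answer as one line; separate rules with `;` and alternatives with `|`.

Start ::= x Start1; Y ::= z | X Y | x z Y1; X ::= z z | x; Start1 ::= ε | Y; Y1 ::= x X | z

Start has alternatives sharing prefix 'x': factor to Start → x Start1 with Start1 → ε | Y.
Y has alternatives sharing prefix 'x z': factor to Y → x z Y1 with Y1 → x X | z.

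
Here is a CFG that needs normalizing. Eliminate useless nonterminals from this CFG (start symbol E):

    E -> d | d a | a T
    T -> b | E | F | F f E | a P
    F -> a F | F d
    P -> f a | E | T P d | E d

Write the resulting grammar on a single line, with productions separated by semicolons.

E -> d | d a | a T; T -> b | E | a P; P -> f a | E | T P d | E d

Generating nonterminals: {E, P, T}.
Reachable from E after that: {E, P, T}.
Removed useless symbols: {F} and every production mentioning them.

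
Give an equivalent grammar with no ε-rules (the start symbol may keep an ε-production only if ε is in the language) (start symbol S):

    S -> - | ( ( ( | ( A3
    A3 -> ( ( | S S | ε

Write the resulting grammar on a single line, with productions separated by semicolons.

Nullable set = {A3}.
ε ∉ L(G), so no ε-production is kept.
Expand every rule over subsets of its nullable positions: S → ( A3 gives ( A3 | (.

S -> - | ( ( ( | ( A3 | (; A3 -> ( ( | S S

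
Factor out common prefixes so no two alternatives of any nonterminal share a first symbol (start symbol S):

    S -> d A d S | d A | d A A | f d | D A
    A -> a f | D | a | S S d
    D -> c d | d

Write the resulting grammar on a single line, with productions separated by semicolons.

S -> f d | D A | d A S'; A -> D | S S d | a A'; D -> c d | d; S' -> d S | eps | A; A' -> f | eps

S has alternatives sharing prefix 'd A': factor to S → d A S' with S' → d S | ε | A.
A has alternatives sharing prefix 'a': factor to A → a A' with A' → f | ε.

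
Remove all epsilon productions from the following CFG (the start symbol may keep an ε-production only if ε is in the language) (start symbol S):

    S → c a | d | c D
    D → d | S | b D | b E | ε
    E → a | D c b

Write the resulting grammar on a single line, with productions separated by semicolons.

The nullable symbols are {D}.
ε ∉ L(G), so no ε-production is kept.
Add the nullable-subset variants: S → c D gives c D | c. D → b D gives b D | b. E → D c b gives D c b | c b.

S → c a | d | c D | c; D → d | S | b D | b | b E; E → a | D c b | c b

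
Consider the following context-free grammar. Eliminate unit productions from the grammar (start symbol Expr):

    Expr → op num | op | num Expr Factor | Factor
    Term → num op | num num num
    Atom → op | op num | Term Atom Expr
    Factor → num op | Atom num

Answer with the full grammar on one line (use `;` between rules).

Expr → num op | Atom num | op num | op | num Expr Factor; Term → num op | num num num; Atom → op | op num | Term Atom Expr; Factor → num op | Atom num

Unit pairs: Expr ⇒* {Factor}.
Replace each nonterminal's rules with the union of the non-unit rules of every nonterminal it unit-derives.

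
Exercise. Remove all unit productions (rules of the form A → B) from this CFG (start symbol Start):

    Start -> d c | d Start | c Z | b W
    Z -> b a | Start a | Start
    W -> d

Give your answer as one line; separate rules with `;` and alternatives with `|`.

Unit pairs: Z ⇒* {Start}.
For every A with A ⇒* B via unit rules, add B's non-unit alternatives to A; then delete every rule of the form X → Y.

Start -> d c | d Start | c Z | b W; Z -> b a | Start a | d c | d Start | c Z | b W; W -> d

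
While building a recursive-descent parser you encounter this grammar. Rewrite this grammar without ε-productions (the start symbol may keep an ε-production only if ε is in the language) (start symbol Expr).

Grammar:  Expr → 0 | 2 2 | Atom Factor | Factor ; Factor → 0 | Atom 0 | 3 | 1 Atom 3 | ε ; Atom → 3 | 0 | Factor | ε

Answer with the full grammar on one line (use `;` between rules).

Nullable set = {Atom, Expr, Factor}.
ε ∈ L(G) since Expr is nullable, so keep Expr → ε.
Expand every rule over subsets of its nullable positions: Expr → Atom Factor gives Atom Factor | Atom | Factor. Factor → 1 Atom 3 gives 1 Atom 3 | 1 3.

Expr → 0 | 2 2 | Atom Factor | Atom | Factor | ε; Factor → 0 | Atom 0 | 3 | 1 Atom 3 | 1 3; Atom → 3 | 0 | Factor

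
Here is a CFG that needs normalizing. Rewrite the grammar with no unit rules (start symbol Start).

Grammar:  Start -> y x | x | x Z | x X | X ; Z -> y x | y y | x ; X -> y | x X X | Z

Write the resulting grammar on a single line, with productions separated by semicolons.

Unit pairs: Start ⇒* {X, Z}; X ⇒* {Z}.
Replace each nonterminal's rules with the union of the non-unit rules of every nonterminal it unit-derives.

Start -> y x | y y | x | x Z | x X | y | x X X; Z -> y x | y y | x; X -> y x | y y | x | y | x X X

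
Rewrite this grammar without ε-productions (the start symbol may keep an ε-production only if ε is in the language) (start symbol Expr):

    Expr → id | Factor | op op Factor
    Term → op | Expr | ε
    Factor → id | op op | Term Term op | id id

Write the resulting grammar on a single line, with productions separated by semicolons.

Expr → id | Factor | op op Factor; Term → op | Expr; Factor → id | op op | Term Term op | Term op | op | id id

Nullable nonterminals: {Term}.
ε ∉ L(G), so no ε-production is kept.
Expand every rule over subsets of its nullable positions: Factor → Term Term op gives Term Term op | Term op | op.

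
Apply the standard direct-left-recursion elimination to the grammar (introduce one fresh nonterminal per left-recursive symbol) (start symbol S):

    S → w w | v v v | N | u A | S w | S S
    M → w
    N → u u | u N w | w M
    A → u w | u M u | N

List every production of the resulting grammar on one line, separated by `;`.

S → w w S' | v v v S' | N S' | u A S'; M → w; N → u u | u N w | w M; A → u w | u M u | N; S' → w S' | S S' | epsilon

S is directly left-recursive.
For S: α = {w, S}, β = {w w, v v v, N, u A}. Rewrite as S → β S' and S' → α S' | ε.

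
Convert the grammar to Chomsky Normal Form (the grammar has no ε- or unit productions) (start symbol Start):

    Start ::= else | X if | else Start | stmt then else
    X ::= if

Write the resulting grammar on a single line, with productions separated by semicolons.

Start ::= else | X X1 | X2 Start | X3 Y1; X ::= if; X1 ::= if; X2 ::= else; X3 ::= stmt; X4 ::= then; Y1 ::= X4 X2

Introduce a nonterminal for each terminal appearing in a rule of length ≥ 2: X1 → if, X2 → else, X3 → stmt, X4 → then.
Binarize each right-hand side of length ≥ 3 by chaining fresh nonterminals (Y1, Y2, …): affected rules were Start → X3 X4 X2.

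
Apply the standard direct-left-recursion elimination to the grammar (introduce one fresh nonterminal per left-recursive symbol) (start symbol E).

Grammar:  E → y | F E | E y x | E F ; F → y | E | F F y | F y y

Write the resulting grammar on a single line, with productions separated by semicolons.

Directly left-recursive nonterminals: E, F.
For E: α = {y x, F}, β = {y, F E}. Rewrite as E → β E' and E' → α E' | ε.
For F: α = {F y, y y}, β = {y, E}. Rewrite as F → β F' and F' → α F' | ε.

E → y E' | F E E'; F → y F' | E F'; E' → y x E' | F E' | ε; F' → F y F' | y y F' | ε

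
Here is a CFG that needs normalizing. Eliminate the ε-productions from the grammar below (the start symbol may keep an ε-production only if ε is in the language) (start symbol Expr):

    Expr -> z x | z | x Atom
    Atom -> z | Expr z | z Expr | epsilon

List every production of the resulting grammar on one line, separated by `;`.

Nullable set = {Atom}.
ε ∉ L(G), so no ε-production is kept.
For each production, add variants omitting each subset of nullable occurrences: Expr → x Atom gives x Atom | x.

Expr -> z x | z | x Atom | x; Atom -> z | Expr z | z Expr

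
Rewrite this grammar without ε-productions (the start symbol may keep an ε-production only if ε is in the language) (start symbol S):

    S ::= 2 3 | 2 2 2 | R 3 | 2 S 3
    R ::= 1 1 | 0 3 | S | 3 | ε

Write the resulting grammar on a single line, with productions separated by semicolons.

Nullable set = {R}.
ε ∉ L(G), so no ε-production is kept.
Add the nullable-subset variants: S → R 3 gives R 3 | 3.

S ::= 2 3 | 2 2 2 | R 3 | 3 | 2 S 3; R ::= 1 1 | 0 3 | S | 3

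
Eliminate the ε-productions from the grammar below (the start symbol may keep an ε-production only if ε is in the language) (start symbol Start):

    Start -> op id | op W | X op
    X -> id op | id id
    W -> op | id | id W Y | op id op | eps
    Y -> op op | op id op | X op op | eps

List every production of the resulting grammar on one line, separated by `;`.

Nullable set = {W, Y}.
ε ∉ L(G), so no ε-production is kept.
Add the nullable-subset variants: Start → op W gives op W | op. W → id W Y gives id W Y | id W | id Y.

Start -> op id | op W | op | X op; X -> id op | id id; W -> op | id | id W Y | id W | id Y | op id op; Y -> op op | op id op | X op op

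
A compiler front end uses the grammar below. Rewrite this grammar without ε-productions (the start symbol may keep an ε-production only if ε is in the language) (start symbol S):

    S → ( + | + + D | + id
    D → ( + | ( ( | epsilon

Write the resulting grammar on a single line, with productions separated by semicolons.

S → ( + | + + D | + + | + id; D → ( + | ( (

Nullable set = {D}.
ε ∉ L(G), so no ε-production is kept.
Expand every rule over subsets of its nullable positions: S → + + D gives + + D | + +.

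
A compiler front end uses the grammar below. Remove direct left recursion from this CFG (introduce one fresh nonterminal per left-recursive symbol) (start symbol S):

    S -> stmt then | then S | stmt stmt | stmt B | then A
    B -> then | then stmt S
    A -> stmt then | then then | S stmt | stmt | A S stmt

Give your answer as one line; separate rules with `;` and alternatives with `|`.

S -> stmt then | then S | stmt stmt | stmt B | then A; B -> then | then stmt S; A -> stmt then A' | then then A' | S stmt A' | stmt A'; A' -> S stmt A' | ε

Directly left-recursive nonterminal: A.
For A: α = {S stmt}, β = {stmt then, then then, S stmt, stmt}. Rewrite as A → β A' and A' → α A' | ε.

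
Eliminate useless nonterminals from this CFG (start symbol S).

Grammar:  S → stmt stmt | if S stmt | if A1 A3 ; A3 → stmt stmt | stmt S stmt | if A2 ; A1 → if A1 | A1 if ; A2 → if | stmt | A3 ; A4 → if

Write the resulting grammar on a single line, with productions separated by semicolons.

S → stmt stmt | if S stmt

Generating nonterminals: {A2, A3, A4, S}.
Reachable from S after that: {S}.
Removed useless symbols: {A1, A2, A3, A4} and every production mentioning them.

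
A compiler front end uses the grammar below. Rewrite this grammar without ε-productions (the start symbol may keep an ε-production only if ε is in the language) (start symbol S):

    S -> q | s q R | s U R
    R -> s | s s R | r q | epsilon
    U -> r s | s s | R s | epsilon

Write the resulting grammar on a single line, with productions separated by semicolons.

S -> q | s q R | s q | s U R | s U | s R | s; R -> s | s s R | s s | r q; U -> r s | s s | R s | s

Nullable nonterminals: {R, U}.
ε ∉ L(G), so no ε-production is kept.
For each production, add variants omitting each subset of nullable occurrences: S → s q R gives s q R | s q. S → s U R gives s U R | s U | s R | s. R → s s R gives s s R | s s. U → R s gives R s | s.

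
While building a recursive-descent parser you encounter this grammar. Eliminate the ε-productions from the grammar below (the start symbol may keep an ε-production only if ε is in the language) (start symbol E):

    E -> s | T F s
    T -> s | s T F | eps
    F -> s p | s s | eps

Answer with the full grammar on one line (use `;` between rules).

E -> s | T F s | T s | F s; T -> s | s T F | s T | s F; F -> s p | s s

Nullable set = {F, T}.
ε ∉ L(G), so no ε-production is kept.
For each production, add variants omitting each subset of nullable occurrences: E → T F s gives T F s | T s | F s. T → s T F gives s T F | s T | s F.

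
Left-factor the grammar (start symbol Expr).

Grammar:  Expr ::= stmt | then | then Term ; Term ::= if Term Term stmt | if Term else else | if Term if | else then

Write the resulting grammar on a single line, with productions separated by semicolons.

Expr has alternatives sharing prefix 'then': factor to Expr → then Expr1 with Expr1 → ε | Term.
Term has alternatives sharing prefix 'if Term': factor to Term → if Term Term1 with Term1 → Term stmt | else else | if.

Expr ::= stmt | then Expr1; Term ::= else then | if Term Term1; Expr1 ::= ε | Term; Term1 ::= Term stmt | else else | if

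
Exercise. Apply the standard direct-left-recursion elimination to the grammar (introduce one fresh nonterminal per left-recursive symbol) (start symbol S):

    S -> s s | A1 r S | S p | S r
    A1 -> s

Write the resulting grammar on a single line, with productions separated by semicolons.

S -> s s S' | A1 r S S'; A1 -> s; S' -> p S' | r S' | ε

Left recursion appears on S.
For S: α = {p, r}, β = {s s, A1 r S}. Rewrite as S → β S' and S' → α S' | ε.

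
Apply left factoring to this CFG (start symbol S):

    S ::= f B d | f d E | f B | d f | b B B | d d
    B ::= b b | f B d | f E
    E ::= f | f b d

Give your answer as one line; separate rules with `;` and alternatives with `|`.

S ::= b B B | f S' | d S''; B ::= b b | f B'; E ::= f E'; S' ::= d E | B S'''; S'' ::= f | d; B' ::= B d | E; E' ::= ε | b d; S''' ::= d | ε

S has alternatives sharing prefix 'f': factor to S → f S' with S' → B d | d E | B.
S has alternatives sharing prefix 'd': factor to S → d S'' with S'' → f | d.
B has alternatives sharing prefix 'f': factor to B → f B' with B' → B d | E.
E has alternatives sharing prefix 'f': factor to E → f E' with E' → ε | b d.
S' has alternatives sharing prefix 'B': factor to S' → B S''' with S''' → d | ε.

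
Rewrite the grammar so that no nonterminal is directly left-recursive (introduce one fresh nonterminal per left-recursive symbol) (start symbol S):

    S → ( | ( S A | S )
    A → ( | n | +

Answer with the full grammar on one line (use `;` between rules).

S → ( S' | ( S A S'; A → ( | n | +; S' → ) S' | epsilon

Left recursion appears on S.
For S: α = {)}, β = {(, ( S A}. Rewrite as S → β S' and S' → α S' | ε.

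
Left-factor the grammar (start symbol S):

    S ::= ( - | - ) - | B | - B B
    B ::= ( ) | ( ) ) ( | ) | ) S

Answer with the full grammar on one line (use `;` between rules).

S ::= ( - | B | - S'; B ::= ( ) B' | ) B''; S' ::= ) - | B B; B' ::= ε | ) (; B'' ::= ε | S

S has alternatives sharing prefix '-': factor to S → - S' with S' → ) - | B B.
B has alternatives sharing prefix '( )': factor to B → ( ) B' with B' → ε | ) (.
B has alternatives sharing prefix ')': factor to B → ) B'' with B'' → ε | S.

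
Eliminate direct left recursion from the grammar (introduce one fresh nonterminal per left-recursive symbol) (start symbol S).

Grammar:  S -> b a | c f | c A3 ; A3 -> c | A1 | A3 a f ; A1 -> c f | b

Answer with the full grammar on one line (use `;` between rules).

A3 is directly left-recursive.
For A3: α = {a f}, β = {c, A1}. Rewrite as A3 → β A3' and A3' → α A3' | ε.

S -> b a | c f | c A3; A3 -> c A3' | A1 A3'; A1 -> c f | b; A3' -> a f A3' | ε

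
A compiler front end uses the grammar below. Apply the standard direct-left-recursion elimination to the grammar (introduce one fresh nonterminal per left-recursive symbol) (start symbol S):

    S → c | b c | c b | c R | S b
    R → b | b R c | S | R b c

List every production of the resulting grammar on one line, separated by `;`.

Left recursion appears on S, R.
For S: α = {b}, β = {c, b c, c b, c R}. Rewrite as S → β S' and S' → α S' | ε.
For R: α = {b c}, β = {b, b R c, S}. Rewrite as R → β R' and R' → α R' | ε.

S → c S' | b c S' | c b S' | c R S'; R → b R' | b R c R' | S R'; S' → b S' | ε; R' → b c R' | ε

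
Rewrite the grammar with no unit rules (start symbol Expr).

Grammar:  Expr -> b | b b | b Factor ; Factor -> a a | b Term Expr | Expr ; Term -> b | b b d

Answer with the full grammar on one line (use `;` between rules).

Unit pairs: Factor ⇒* {Expr}.
For every A with A ⇒* B via unit rules, add B's non-unit alternatives to A; then delete every rule of the form X → Y.

Expr -> b | b b | b Factor; Factor -> a a | b Term Expr | b | b b | b Factor; Term -> b | b b d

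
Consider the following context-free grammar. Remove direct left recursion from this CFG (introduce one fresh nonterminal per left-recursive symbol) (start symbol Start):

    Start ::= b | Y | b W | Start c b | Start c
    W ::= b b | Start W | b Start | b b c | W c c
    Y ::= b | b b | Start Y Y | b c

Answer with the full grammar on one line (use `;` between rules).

Start ::= b Start1 | Y Start1 | b W Start1; W ::= b b W1 | Start W W1 | b Start W1 | b b c W1; Y ::= b | b b | Start Y Y | b c; Start1 ::= c b Start1 | c Start1 | ε; W1 ::= c c W1 | ε

Directly left-recursive nonterminals: Start, W.
For Start: α = {c b, c}, β = {b, Y, b W}. Rewrite as Start → β Start1 and Start1 → α Start1 | ε.
For W: α = {c c}, β = {b b, Start W, b Start, b b c}. Rewrite as W → β W1 and W1 → α W1 | ε.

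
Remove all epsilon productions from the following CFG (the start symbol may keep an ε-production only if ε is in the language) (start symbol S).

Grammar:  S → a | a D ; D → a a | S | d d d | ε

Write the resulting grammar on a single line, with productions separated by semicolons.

Nullable nonterminals: {D}.
ε ∉ L(G), so no ε-production is kept.

S → a | a D; D → a a | S | d d d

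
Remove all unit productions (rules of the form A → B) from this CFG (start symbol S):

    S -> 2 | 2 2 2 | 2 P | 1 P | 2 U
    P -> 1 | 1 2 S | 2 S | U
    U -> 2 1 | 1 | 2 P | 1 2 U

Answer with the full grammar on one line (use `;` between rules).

S -> 2 | 2 2 2 | 2 P | 1 P | 2 U; P -> 2 1 | 1 | 2 P | 1 2 U | 1 2 S | 2 S; U -> 2 1 | 1 | 2 P | 1 2 U

Unit pairs: P ⇒* {U}.
For every A with A ⇒* B via unit rules, add B's non-unit alternatives to A; then delete every rule of the form X → Y.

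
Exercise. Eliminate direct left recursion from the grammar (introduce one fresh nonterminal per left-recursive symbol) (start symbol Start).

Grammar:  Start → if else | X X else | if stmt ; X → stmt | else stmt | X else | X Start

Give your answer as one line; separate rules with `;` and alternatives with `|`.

X is directly left-recursive.
For X: α = {else, Start}, β = {stmt, else stmt}. Rewrite as X → β X1 and X1 → α X1 | ε.

Start → if else | X X else | if stmt; X → stmt X1 | else stmt X1; X1 → else X1 | Start X1 | ε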